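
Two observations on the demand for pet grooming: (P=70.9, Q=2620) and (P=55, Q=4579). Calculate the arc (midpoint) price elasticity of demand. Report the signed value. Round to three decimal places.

-2.155

ΔQ = 4579 − 2620 = 1959; ΔP = 55 − 70.9 = -15.9.
Midpoints: P̄ = 62.95, Q̄ = 3599.5.
ε = (ΔQ/ΔP)(P̄/Q̄) = (1959/-15.9)(62.95/3599.5).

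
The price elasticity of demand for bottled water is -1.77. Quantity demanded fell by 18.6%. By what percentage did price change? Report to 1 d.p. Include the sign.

%ΔP ≈ %ΔQ / ε = (-18.6%)/(-1.77) = 10.51%.

10.5%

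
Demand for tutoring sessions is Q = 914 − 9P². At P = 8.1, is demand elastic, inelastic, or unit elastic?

Q = 323.510, dQ/dP = -145.800.
ε = (dQ/dP)(P/Q) ≈ -3.651.
|ε| = 3.65 > 1.

elastic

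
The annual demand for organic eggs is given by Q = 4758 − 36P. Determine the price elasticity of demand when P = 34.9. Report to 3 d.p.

At P = 34.9, Q = 3501.600.
dQ/dP = −36.
ε = (dQ/dP)(P/Q) = (-36)(34.9/3501.600).

-0.359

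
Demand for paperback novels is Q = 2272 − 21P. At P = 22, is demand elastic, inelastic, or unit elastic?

Q = 1810, dQ/dP = -21.
ε = (dQ/dP)(P/Q) ≈ -0.255.
|ε| = 0.26 < 1.

inelastic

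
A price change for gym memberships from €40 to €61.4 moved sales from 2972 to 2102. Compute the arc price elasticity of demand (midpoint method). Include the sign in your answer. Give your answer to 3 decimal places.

ΔQ = 2102 − 2972 = -870; ΔP = 61.4 − 40 = 21.4.
Midpoints: P̄ = 50.70, Q̄ = 2537.0.
ε = (ΔQ/ΔP)(P̄/Q̄) = (-870/21.4)(50.70/2537.0).

-0.812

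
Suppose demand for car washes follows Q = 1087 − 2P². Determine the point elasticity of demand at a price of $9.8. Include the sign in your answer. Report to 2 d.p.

At P = 9.8, Q = 894.920.
dQ/dP = −4P = -39.200.
ε = (dQ/dP)(P/Q) = (-39.200)(9.8/894.920).

-0.43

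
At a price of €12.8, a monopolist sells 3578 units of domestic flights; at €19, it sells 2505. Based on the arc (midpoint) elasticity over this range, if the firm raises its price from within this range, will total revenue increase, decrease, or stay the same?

increase

Arc ε = (-1073/6.2)(15.90/3041.5) ≈ -0.905.
|ε| = 0.90 < 1, so demand is inelastic. A price rise therefore raises total revenue.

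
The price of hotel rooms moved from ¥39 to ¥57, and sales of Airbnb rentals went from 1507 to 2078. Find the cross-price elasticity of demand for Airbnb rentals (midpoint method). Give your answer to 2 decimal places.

0.85

ΔQ_x = 2078 − 1507 = 571; ΔP_y = 57 − 39 = 18.
Midpoints: P̄_y = 48.00, Q̄_x = 1792.5.
ε_xy = (ΔQ_x/ΔP_y)(P̄_y/Q̄_x) = (571/18)(48.00/1792.5).
ε_xy > 0, so the goods are substitutes.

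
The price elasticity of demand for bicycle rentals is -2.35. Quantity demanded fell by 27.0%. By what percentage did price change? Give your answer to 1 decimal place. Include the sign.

%ΔP ≈ %ΔQ / ε = (-27.0%)/(-2.35) = 11.49%.

11.5%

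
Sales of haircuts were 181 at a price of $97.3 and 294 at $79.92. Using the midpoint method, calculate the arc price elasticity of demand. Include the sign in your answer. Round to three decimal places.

-2.426

ΔQ = 294 − 181 = 113; ΔP = 79.92 − 97.3 = -17.38.
Midpoints: P̄ = 88.61, Q̄ = 237.5.
ε = (ΔQ/ΔP)(P̄/Q̄) = (113/-17.38)(88.61/237.5).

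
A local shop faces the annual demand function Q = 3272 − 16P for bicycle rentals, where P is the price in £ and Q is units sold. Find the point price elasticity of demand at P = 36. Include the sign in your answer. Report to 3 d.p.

At P = 36, Q = 2696.
dQ/dP = −16.
ε = (dQ/dP)(P/Q) = (-16)(36/2696).

-0.214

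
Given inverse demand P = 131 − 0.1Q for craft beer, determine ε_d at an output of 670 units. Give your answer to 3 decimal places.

-0.955

At Q = 670, P = 131 − 0.1(670) = 64.00.
dP/dQ = −0.1, so dQ/dP = 1/(−0.1) = -10.000.
ε = (dQ/dP)(P/Q) = (-10.000)(64.00/670).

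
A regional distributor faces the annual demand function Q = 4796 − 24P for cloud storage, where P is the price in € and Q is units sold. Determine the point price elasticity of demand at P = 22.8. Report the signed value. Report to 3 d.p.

At P = 22.8, Q = 4248.800.
dQ/dP = −24.
ε = (dQ/dP)(P/Q) = (-24)(22.8/4248.800).

-0.129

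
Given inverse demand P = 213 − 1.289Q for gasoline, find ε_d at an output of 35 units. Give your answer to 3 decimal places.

At Q = 35, P = 213 − 1.289(35) = 167.88.
dP/dQ = −1.289, so dQ/dP = 1/(−1.289) = -0.776.
ε = (dQ/dP)(P/Q) = (-0.776)(167.88/35).

-3.721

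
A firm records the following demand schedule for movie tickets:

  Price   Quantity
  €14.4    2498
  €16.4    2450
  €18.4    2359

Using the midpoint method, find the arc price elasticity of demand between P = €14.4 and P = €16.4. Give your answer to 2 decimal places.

At P = 14.4, Q = 2498; at P = 16.4, Q = 2450.
ΔQ = -48, ΔP = 2.0. Midpoints: P̄ = 15.40, Q̄ = 2474.0.
ε = (ΔQ/ΔP)(P̄/Q̄) = (-48/2.0)(15.40/2474.0).

-0.15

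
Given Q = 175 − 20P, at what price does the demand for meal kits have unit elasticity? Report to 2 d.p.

4.38

For linear demand Q = a − bP, ε = −bP/(a − bP). |ε| = 1 when bP = a − bP, i.e. P = a/(2b).
P = 175/(2·20) = 175/40 = 4.3750.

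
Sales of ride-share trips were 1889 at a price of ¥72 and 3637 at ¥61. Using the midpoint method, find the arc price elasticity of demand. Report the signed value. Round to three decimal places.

ΔQ = 3637 − 1889 = 1748; ΔP = 61 − 72 = -11.
Midpoints: P̄ = 66.50, Q̄ = 2763.0.
ε = (ΔQ/ΔP)(P̄/Q̄) = (1748/-11)(66.50/2763.0).

-3.825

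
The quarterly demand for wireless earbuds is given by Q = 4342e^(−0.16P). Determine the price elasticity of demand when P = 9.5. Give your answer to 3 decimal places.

-1.520

At P = 9.5, Q = 949.647.
dQ/dP = −0.16·4342e^(−0.16P) = −0.16Q = -151.944.
ε = (dQ/dP)(P/Q) = (-151.944)(9.5/949.647).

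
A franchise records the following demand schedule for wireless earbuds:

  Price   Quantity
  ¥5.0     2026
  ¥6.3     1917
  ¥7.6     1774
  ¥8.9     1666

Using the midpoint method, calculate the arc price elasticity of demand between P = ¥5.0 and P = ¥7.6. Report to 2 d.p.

-0.32

At P = 5.0, Q = 2026; at P = 7.6, Q = 1774.
ΔQ = -252, ΔP = 2.6. Midpoints: P̄ = 6.30, Q̄ = 1900.0.
ε = (ΔQ/ΔP)(P̄/Q̄) = (-252/2.6)(6.30/1900.0).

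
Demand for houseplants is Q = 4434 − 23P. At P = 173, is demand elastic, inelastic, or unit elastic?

elastic

Q = 455, dQ/dP = -23.
ε = (dQ/dP)(P/Q) ≈ -8.745.
|ε| = 8.75 > 1.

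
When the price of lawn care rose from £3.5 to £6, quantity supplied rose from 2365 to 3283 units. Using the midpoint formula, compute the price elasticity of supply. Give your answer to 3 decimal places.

ΔQ = 3283 − 2365 = 918; ΔP = 6 − 3.5 = 2.5.
Midpoints: P̄ = 4.75, Q̄ = 2824.0.
ε_s = (ΔQ/ΔP)(P̄/Q̄) = (918/2.5)(4.75/2824.0).

0.618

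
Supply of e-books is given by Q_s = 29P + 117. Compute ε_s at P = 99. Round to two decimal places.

0.96

At P = 99, Q_s = 2988.
dQ_s/dP = 29.
ε_s = (dQ_s/dP)(P/Q_s) = (29)(99/2988).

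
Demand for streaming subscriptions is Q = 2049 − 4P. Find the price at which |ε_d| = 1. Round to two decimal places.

For linear demand Q = a − bP, ε = −bP/(a − bP). |ε| = 1 when bP = a − bP, i.e. P = a/(2b).
P = 2049/(2·4) = 2049/8 = 256.1250.

256.13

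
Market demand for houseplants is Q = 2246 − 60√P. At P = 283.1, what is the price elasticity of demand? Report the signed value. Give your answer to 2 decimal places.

-0.41

At P = 283.1, Q = 1236.465.
dQ/dP = −60/(2√P) = -1.783.
ε = (dQ/dP)(P/Q) = (-1.783)(283.1/1236.465).
|ε| < 1, so demand is inelastic at this price.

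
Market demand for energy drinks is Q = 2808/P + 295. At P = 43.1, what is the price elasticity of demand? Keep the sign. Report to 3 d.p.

At P = 43.1, Q = 360.151.
dQ/dP = −2808/P² = -1.512.
ε = (dQ/dP)(P/Q) = (-1.512)(43.1/360.151).
|ε| < 1, so demand is inelastic at this price.

-0.181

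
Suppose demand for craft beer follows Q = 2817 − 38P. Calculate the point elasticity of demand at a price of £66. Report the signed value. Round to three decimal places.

-8.117

At P = 66, Q = 309.
dQ/dP = −38.
ε = (dQ/dP)(P/Q) = (-38)(66/309).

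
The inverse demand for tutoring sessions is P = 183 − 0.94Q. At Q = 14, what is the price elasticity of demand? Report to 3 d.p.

-12.906

At Q = 14, P = 183 − 0.94(14) = 169.84.
dP/dQ = −0.94, so dQ/dP = 1/(−0.94) = -1.064.
ε = (dQ/dP)(P/Q) = (-1.064)(169.84/14).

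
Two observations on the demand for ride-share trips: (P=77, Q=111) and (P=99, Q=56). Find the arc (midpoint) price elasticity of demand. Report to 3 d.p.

ΔQ = 56 − 111 = -55; ΔP = 99 − 77 = 22.
Midpoints: P̄ = 88.00, Q̄ = 83.5.
ε = (ΔQ/ΔP)(P̄/Q̄) = (-55/22)(88.00/83.5).

-2.635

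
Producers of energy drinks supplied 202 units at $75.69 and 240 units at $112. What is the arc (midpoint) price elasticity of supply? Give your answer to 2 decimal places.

0.44

ΔQ = 240 − 202 = 38; ΔP = 112 − 75.69 = 36.31.
Midpoints: P̄ = 93.84, Q̄ = 221.0.
ε_s = (ΔQ/ΔP)(P̄/Q̄) = (38/36.31)(93.84/221.0).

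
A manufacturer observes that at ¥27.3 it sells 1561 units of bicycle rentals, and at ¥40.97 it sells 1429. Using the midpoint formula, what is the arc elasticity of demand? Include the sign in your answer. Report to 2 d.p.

-0.22

ΔQ = 1429 − 1561 = -132; ΔP = 40.97 − 27.3 = 13.67.
Midpoints: P̄ = 34.13, Q̄ = 1495.0.
ε = (ΔQ/ΔP)(P̄/Q̄) = (-132/13.67)(34.13/1495.0).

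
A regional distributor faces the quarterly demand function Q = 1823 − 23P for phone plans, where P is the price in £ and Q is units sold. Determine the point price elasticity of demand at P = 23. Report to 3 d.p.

At P = 23, Q = 1294.
dQ/dP = −23.
ε = (dQ/dP)(P/Q) = (-23)(23/1294).
|ε| < 1, so demand is inelastic at this price.

-0.409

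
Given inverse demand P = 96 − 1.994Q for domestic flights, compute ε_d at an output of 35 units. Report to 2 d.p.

-0.38

At Q = 35, P = 96 − 1.994(35) = 26.21.
dP/dQ = −1.994, so dQ/dP = 1/(−1.994) = -0.502.
ε = (dQ/dP)(P/Q) = (-0.502)(26.21/35).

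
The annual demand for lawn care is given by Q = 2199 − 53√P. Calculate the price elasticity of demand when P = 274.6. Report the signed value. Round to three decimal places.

-0.332

At P = 274.6, Q = 1320.734.
dQ/dP = −53/(2√P) = -1.599.
ε = (dQ/dP)(P/Q) = (-1.599)(274.6/1320.734).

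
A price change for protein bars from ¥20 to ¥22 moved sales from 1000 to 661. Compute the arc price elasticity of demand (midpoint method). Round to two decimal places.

-4.29

ΔQ = 661 − 1000 = -339; ΔP = 22 − 20 = 2.
Midpoints: P̄ = 21.00, Q̄ = 830.5.
ε = (ΔQ/ΔP)(P̄/Q̄) = (-339/2)(21.00/830.5).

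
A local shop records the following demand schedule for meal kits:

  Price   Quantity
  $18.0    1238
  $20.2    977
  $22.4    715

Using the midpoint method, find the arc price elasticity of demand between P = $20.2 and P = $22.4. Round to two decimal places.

-3.00

At P = 20.2, Q = 977; at P = 22.4, Q = 715.
ΔQ = -262, ΔP = 2.2. Midpoints: P̄ = 21.30, Q̄ = 846.0.
ε = (ΔQ/ΔP)(P̄/Q̄) = (-262/2.2)(21.30/846.0).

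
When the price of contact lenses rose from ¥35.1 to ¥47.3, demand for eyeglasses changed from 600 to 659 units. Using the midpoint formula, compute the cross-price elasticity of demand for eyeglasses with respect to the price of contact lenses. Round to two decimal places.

ΔQ_x = 659 − 600 = 59; ΔP_y = 47.3 − 35.1 = 12.2.
Midpoints: P̄_y = 41.20, Q̄_x = 629.5.
ε_xy = (ΔQ_x/ΔP_y)(P̄_y/Q̄_x) = (59/12.2)(41.20/629.5).

0.32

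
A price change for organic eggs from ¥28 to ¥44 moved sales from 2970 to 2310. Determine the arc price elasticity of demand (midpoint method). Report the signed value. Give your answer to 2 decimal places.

ΔQ = 2310 − 2970 = -660; ΔP = 44 − 28 = 16.
Midpoints: P̄ = 36.00, Q̄ = 2640.0.
ε = (ΔQ/ΔP)(P̄/Q̄) = (-660/16)(36.00/2640.0).

-0.56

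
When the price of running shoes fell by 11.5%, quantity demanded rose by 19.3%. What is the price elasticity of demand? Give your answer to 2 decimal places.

-1.68

ε = %ΔQ / %ΔP = (19.3)/(-11.5) = -1.678.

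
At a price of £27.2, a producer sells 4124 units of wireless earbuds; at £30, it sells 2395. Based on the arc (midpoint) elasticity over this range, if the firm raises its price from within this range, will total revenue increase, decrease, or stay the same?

Arc ε = (-1729/2.8)(28.60/3259.5) ≈ -5.418.
|ε| = 5.42 > 1, so demand is elastic. A price rise therefore reduces total revenue.

decrease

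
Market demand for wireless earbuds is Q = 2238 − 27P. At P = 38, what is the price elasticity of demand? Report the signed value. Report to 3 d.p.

At P = 38, Q = 1212.
dQ/dP = −27.
ε = (dQ/dP)(P/Q) = (-27)(38/1212).
|ε| < 1, so demand is inelastic at this price.

-0.847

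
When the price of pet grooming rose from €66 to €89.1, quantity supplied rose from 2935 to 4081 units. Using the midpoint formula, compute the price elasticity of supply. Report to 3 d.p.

1.097

ΔQ = 4081 − 2935 = 1146; ΔP = 89.1 − 66 = 23.1.
Midpoints: P̄ = 77.55, Q̄ = 3508.0.
ε_s = (ΔQ/ΔP)(P̄/Q̄) = (1146/23.1)(77.55/3508.0).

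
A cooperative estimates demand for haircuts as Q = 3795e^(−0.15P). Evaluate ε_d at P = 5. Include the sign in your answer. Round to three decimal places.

At P = 5, Q = 1792.631.
dQ/dP = −0.15·3795e^(−0.15P) = −0.15Q = -268.895.
ε = (dQ/dP)(P/Q) = (-268.895)(5/1792.631).
|ε| < 1, so demand is inelastic at this price.

-0.750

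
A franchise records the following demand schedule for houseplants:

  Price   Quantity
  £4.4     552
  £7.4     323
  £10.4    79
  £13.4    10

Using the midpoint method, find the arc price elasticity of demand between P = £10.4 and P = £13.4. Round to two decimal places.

-6.15

At P = 10.4, Q = 79; at P = 13.4, Q = 10.
ΔQ = -69, ΔP = 3.0. Midpoints: P̄ = 11.90, Q̄ = 44.5.
ε = (ΔQ/ΔP)(P̄/Q̄) = (-69/3.0)(11.90/44.5).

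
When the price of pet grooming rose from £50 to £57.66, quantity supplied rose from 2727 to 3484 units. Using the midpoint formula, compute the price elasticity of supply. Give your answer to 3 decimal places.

ΔQ = 3484 − 2727 = 757; ΔP = 57.66 − 50 = 7.66.
Midpoints: P̄ = 53.83, Q̄ = 3105.5.
ε_s = (ΔQ/ΔP)(P̄/Q̄) = (757/7.66)(53.83/3105.5).

1.713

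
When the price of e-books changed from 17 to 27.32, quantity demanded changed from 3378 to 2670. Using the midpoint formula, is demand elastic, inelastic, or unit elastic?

Arc ε ≈ -0.503.
|ε| = 0.50 < 1.

inelastic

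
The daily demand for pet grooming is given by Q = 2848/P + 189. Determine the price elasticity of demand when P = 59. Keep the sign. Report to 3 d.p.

-0.203

At P = 59, Q = 237.271.
dQ/dP = −2848/P² = -0.818.
ε = (dQ/dP)(P/Q) = (-0.818)(59/237.271).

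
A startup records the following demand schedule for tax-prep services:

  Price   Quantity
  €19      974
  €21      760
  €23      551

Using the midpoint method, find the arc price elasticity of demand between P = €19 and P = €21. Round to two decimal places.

At P = 19, Q = 974; at P = 21, Q = 760.
ΔQ = -214, ΔP = 2. Midpoints: P̄ = 20.00, Q̄ = 867.0.
ε = (ΔQ/ΔP)(P̄/Q̄) = (-214/2)(20.00/867.0).

-2.47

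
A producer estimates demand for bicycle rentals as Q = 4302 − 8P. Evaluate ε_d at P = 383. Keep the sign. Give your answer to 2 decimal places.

-2.47

At P = 383, Q = 1238.
dQ/dP = −8.
ε = (dQ/dP)(P/Q) = (-8)(383/1238).
|ε| > 1, so demand is elastic at this price.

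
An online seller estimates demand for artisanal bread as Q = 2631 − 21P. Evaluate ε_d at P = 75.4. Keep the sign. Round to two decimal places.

-1.51

At P = 75.4, Q = 1047.600.
dQ/dP = −21.
ε = (dQ/dP)(P/Q) = (-21)(75.4/1047.600).
|ε| > 1, so demand is elastic at this price.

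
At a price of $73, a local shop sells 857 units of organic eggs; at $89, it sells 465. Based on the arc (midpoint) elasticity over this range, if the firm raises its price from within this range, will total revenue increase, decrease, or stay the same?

Arc ε = (-392/16)(81.00/661.0) ≈ -3.002.
|ε| = 3.00 > 1, so demand is elastic. A price rise therefore reduces total revenue.

decrease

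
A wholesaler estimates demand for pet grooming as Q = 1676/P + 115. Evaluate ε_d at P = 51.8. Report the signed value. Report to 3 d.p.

-0.220

At P = 51.8, Q = 147.355.
dQ/dP = −1676/P² = -0.625.
ε = (dQ/dP)(P/Q) = (-0.625)(51.8/147.355).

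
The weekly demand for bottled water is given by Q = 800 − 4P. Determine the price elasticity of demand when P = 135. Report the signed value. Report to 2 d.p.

At P = 135, Q = 260.
dQ/dP = −4.
ε = (dQ/dP)(P/Q) = (-4)(135/260).

-2.08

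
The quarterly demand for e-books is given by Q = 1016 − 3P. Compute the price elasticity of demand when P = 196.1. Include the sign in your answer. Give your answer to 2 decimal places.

-1.38

At P = 196.1, Q = 427.700.
dQ/dP = −3.
ε = (dQ/dP)(P/Q) = (-3)(196.1/427.700).
|ε| > 1, so demand is elastic at this price.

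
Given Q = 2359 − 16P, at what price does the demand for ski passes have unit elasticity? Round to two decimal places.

73.72

For linear demand Q = a − bP, ε = −bP/(a − bP). |ε| = 1 when bP = a − bP, i.e. P = a/(2b).
P = 2359/(2·16) = 2359/32 = 73.7188.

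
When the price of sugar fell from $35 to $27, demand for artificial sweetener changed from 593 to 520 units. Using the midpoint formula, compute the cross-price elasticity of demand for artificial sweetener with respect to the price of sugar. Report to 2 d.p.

0.51

ΔQ_x = 520 − 593 = -73; ΔP_y = 27 − 35 = -8.
Midpoints: P̄_y = 31.00, Q̄_x = 556.5.
ε_xy = (ΔQ_x/ΔP_y)(P̄_y/Q̄_x) = (-73/-8)(31.00/556.5).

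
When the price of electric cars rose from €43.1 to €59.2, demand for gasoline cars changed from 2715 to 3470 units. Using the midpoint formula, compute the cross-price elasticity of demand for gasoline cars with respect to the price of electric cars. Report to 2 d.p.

0.78

ΔQ_x = 3470 − 2715 = 755; ΔP_y = 59.2 − 43.1 = 16.1.
Midpoints: P̄_y = 51.15, Q̄_x = 3092.5.
ε_xy = (ΔQ_x/ΔP_y)(P̄_y/Q̄_x) = (755/16.1)(51.15/3092.5).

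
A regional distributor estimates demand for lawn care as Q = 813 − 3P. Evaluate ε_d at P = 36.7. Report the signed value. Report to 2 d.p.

At P = 36.7, Q = 702.900.
dQ/dP = −3.
ε = (dQ/dP)(P/Q) = (-3)(36.7/702.900).

-0.16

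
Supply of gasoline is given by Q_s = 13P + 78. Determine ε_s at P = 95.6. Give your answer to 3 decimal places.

0.941

At P = 95.6, Q_s = 1320.80.
dQ_s/dP = 13.
ε_s = (dQ_s/dP)(P/Q_s) = (13)(95.6/1320.80).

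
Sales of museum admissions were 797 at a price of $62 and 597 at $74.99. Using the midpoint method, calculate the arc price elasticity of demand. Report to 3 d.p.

-1.513

ΔQ = 597 − 797 = -200; ΔP = 74.99 − 62 = 12.99.
Midpoints: P̄ = 68.50, Q̄ = 697.0.
ε = (ΔQ/ΔP)(P̄/Q̄) = (-200/12.99)(68.50/697.0).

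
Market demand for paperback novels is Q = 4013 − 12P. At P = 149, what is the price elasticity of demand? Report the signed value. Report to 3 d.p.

-0.804

At P = 149, Q = 2225.
dQ/dP = −12.
ε = (dQ/dP)(P/Q) = (-12)(149/2225).
|ε| < 1, so demand is inelastic at this price.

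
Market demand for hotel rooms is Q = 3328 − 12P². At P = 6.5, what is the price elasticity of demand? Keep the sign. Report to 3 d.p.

-0.359

At P = 6.5, Q = 2821.
dQ/dP = −24P = -156.
ε = (dQ/dP)(P/Q) = (-156)(6.5/2821).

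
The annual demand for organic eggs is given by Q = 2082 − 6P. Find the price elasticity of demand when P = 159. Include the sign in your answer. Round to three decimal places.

At P = 159, Q = 1128.
dQ/dP = −6.
ε = (dQ/dP)(P/Q) = (-6)(159/1128).

-0.846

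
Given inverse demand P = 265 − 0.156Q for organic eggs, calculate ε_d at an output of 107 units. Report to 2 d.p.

-14.88

At Q = 107, P = 265 − 0.156(107) = 248.31.
dP/dQ = −0.156, so dQ/dP = 1/(−0.156) = -6.410.
ε = (dQ/dP)(P/Q) = (-6.410)(248.31/107).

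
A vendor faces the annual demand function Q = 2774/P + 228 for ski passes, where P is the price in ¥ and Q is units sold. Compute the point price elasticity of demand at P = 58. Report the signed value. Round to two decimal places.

-0.17

At P = 58, Q = 275.828.
dQ/dP = −2774/P² = -0.825.
ε = (dQ/dP)(P/Q) = (-0.825)(58/275.828).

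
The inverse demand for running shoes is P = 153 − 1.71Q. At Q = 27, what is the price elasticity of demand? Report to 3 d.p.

-2.314

At Q = 27, P = 153 − 1.71(27) = 106.83.
dP/dQ = −1.71, so dQ/dP = 1/(−1.71) = -0.585.
ε = (dQ/dP)(P/Q) = (-0.585)(106.83/27).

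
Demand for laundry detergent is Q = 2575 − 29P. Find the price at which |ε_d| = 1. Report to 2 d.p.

44.40

For linear demand Q = a − bP, ε = −bP/(a − bP). |ε| = 1 when bP = a − bP, i.e. P = a/(2b).
P = 2575/(2·29) = 2575/58 = 44.3966.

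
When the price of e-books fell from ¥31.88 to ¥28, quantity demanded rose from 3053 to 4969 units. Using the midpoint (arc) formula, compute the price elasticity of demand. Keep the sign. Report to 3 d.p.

ΔQ = 4969 − 3053 = 1916; ΔP = 28 − 31.88 = -3.88.
Midpoints: P̄ = 29.94, Q̄ = 4011.0.
ε = (ΔQ/ΔP)(P̄/Q̄) = (1916/-3.88)(29.94/4011.0).

-3.686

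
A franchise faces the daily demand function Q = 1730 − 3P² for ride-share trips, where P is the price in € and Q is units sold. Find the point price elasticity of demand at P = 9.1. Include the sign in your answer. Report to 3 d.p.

At P = 9.1, Q = 1481.570.
dQ/dP = −6P = -54.600.
ε = (dQ/dP)(P/Q) = (-54.600)(9.1/1481.570).

-0.335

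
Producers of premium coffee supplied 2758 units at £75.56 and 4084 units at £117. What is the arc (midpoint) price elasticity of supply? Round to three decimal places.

0.901

ΔQ = 4084 − 2758 = 1326; ΔP = 117 − 75.56 = 41.44.
Midpoints: P̄ = 96.28, Q̄ = 3421.0.
ε_s = (ΔQ/ΔP)(P̄/Q̄) = (1326/41.44)(96.28/3421.0).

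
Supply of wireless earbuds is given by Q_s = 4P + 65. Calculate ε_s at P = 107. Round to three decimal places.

0.868

At P = 107, Q_s = 493.
dQ_s/dP = 4.
ε_s = (dQ_s/dP)(P/Q_s) = (4)(107/493).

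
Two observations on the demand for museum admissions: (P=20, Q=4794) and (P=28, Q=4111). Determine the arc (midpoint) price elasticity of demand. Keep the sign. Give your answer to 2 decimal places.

ΔQ = 4111 − 4794 = -683; ΔP = 28 − 20 = 8.
Midpoints: P̄ = 24.00, Q̄ = 4452.5.
ε = (ΔQ/ΔP)(P̄/Q̄) = (-683/8)(24.00/4452.5).

-0.46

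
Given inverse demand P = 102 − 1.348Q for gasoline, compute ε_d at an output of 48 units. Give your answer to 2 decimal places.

-0.58

At Q = 48, P = 102 − 1.348(48) = 37.30.
dP/dQ = −1.348, so dQ/dP = 1/(−1.348) = -0.742.
ε = (dQ/dP)(P/Q) = (-0.742)(37.30/48).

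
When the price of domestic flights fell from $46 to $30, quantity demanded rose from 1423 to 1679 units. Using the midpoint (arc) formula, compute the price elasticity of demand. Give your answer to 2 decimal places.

-0.39

ΔQ = 1679 − 1423 = 256; ΔP = 30 − 46 = -16.
Midpoints: P̄ = 38.00, Q̄ = 1551.0.
ε = (ΔQ/ΔP)(P̄/Q̄) = (256/-16)(38.00/1551.0).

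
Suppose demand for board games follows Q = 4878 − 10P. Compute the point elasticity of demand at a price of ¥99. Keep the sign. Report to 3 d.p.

-0.255

At P = 99, Q = 3888.
dQ/dP = −10.
ε = (dQ/dP)(P/Q) = (-10)(99/3888).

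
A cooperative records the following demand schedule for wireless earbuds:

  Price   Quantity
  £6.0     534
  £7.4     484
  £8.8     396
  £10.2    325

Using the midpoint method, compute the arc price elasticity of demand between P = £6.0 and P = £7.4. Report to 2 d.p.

At P = 6.0, Q = 534; at P = 7.4, Q = 484.
ΔQ = -50, ΔP = 1.4. Midpoints: P̄ = 6.70, Q̄ = 509.0.
ε = (ΔQ/ΔP)(P̄/Q̄) = (-50/1.4)(6.70/509.0).

-0.47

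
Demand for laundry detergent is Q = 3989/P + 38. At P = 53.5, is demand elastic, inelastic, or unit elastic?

Q = 112.561, dQ/dP = -1.394.
ε = (dQ/dP)(P/Q) ≈ -0.662.
|ε| = 0.66 < 1.

inelastic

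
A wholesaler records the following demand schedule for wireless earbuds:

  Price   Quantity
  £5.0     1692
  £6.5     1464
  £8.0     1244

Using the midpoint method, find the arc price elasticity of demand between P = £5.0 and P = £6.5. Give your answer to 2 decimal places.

-0.55

At P = 5.0, Q = 1692; at P = 6.5, Q = 1464.
ΔQ = -228, ΔP = 1.5. Midpoints: P̄ = 5.75, Q̄ = 1578.0.
ε = (ΔQ/ΔP)(P̄/Q̄) = (-228/1.5)(5.75/1578.0).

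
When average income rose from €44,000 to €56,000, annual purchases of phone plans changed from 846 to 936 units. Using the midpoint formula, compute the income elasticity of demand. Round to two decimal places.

0.42

ΔQ = 90, ΔI = 12000. Midpoints: Ī = 50,000, Q̄ = 891.0.
ε_I = (ΔQ/ΔI)(Ī/Q̄) = (90/12000)(50000/891.0).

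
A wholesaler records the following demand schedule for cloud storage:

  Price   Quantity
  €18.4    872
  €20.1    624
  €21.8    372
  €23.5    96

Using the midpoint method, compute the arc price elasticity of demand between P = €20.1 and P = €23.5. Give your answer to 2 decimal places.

-9.40

At P = 20.1, Q = 624; at P = 23.5, Q = 96.
ΔQ = -528, ΔP = 3.4. Midpoints: P̄ = 21.80, Q̄ = 360.0.
ε = (ΔQ/ΔP)(P̄/Q̄) = (-528/3.4)(21.80/360.0).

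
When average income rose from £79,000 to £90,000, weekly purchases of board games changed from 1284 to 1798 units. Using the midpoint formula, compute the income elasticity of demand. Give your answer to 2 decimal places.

ΔQ = 514, ΔI = 11000. Midpoints: Ī = 84,500, Q̄ = 1541.0.
ε_I = (ΔQ/ΔI)(Ī/Q̄) = (514/11000)(84500/1541.0).
ε_I > 0, so the good is normal.

2.56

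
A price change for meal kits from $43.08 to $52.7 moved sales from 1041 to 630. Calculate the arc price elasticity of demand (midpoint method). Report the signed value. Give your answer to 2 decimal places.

ΔQ = 630 − 1041 = -411; ΔP = 52.7 − 43.08 = 9.62.
Midpoints: P̄ = 47.89, Q̄ = 835.5.
ε = (ΔQ/ΔP)(P̄/Q̄) = (-411/9.62)(47.89/835.5).

-2.45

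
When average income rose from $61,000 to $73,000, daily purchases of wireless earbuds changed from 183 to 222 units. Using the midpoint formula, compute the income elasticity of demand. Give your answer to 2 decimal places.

ΔQ = 39, ΔI = 12000. Midpoints: Ī = 67,000, Q̄ = 202.5.
ε_I = (ΔQ/ΔI)(Ī/Q̄) = (39/12000)(67000/202.5).
ε_I > 0, so the good is normal.

1.08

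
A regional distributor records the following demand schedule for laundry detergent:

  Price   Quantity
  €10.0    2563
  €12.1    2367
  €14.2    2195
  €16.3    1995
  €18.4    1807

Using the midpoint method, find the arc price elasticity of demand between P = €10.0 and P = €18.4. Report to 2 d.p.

-0.58

At P = 10.0, Q = 2563; at P = 18.4, Q = 1807.
ΔQ = -756, ΔP = 8.4. Midpoints: P̄ = 14.20, Q̄ = 2185.0.
ε = (ΔQ/ΔP)(P̄/Q̄) = (-756/8.4)(14.20/2185.0).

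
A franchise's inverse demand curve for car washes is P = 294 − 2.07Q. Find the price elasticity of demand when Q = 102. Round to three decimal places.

At Q = 102, P = 294 − 2.07(102) = 82.86.
dP/dQ = −2.07, so dQ/dP = 1/(−2.07) = -0.483.
ε = (dQ/dP)(P/Q) = (-0.483)(82.86/102).

-0.392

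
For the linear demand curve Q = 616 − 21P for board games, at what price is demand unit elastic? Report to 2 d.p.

For linear demand Q = a − bP, ε = −bP/(a − bP). |ε| = 1 when bP = a − bP, i.e. P = a/(2b).
P = 616/(2·21) = 616/42 = 14.6667.

14.67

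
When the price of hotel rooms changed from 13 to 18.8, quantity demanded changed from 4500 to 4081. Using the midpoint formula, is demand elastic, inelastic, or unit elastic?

Arc ε ≈ -0.268.
|ε| = 0.27 < 1.

inelastic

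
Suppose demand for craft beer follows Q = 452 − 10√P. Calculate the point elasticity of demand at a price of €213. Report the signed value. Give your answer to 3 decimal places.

At P = 213, Q = 306.055.
dQ/dP = −10/(2√P) = -0.343.
ε = (dQ/dP)(P/Q) = (-0.343)(213/306.055).
|ε| < 1, so demand is inelastic at this price.

-0.238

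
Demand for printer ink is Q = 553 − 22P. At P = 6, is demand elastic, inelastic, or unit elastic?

inelastic

Q = 421, dQ/dP = -22.
ε = (dQ/dP)(P/Q) ≈ -0.314.
|ε| = 0.31 < 1.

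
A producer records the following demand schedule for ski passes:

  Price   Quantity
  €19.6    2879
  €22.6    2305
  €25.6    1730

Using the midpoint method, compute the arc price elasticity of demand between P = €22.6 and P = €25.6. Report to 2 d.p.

At P = 22.6, Q = 2305; at P = 25.6, Q = 1730.
ΔQ = -575, ΔP = 3.0. Midpoints: P̄ = 24.10, Q̄ = 2017.5.
ε = (ΔQ/ΔP)(P̄/Q̄) = (-575/3.0)(24.10/2017.5).

-2.29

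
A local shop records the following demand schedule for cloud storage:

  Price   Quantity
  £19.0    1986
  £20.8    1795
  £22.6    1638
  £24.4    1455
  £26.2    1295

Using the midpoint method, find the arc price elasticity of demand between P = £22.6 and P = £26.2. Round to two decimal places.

At P = 22.6, Q = 1638; at P = 26.2, Q = 1295.
ΔQ = -343, ΔP = 3.6. Midpoints: P̄ = 24.40, Q̄ = 1466.5.
ε = (ΔQ/ΔP)(P̄/Q̄) = (-343/3.6)(24.40/1466.5).

-1.59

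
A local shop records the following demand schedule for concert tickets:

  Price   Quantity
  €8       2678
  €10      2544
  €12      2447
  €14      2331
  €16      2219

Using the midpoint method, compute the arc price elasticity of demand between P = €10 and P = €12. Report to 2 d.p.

-0.21

At P = 10, Q = 2544; at P = 12, Q = 2447.
ΔQ = -97, ΔP = 2. Midpoints: P̄ = 11.00, Q̄ = 2495.5.
ε = (ΔQ/ΔP)(P̄/Q̄) = (-97/2)(11.00/2495.5).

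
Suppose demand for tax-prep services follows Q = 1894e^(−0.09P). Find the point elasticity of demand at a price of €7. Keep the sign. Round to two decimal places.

-0.63

At P = 7, Q = 1008.729.
dQ/dP = −0.09·1894e^(−0.09P) = −0.09Q = -90.786.
ε = (dQ/dP)(P/Q) = (-90.786)(7/1008.729).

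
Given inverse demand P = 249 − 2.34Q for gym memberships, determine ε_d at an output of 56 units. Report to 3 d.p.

-0.900

At Q = 56, P = 249 − 2.34(56) = 117.96.
dP/dQ = −2.34, so dQ/dP = 1/(−2.34) = -0.427.
ε = (dQ/dP)(P/Q) = (-0.427)(117.96/56).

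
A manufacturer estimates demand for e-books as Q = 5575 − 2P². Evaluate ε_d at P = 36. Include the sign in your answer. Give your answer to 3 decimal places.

-1.738

At P = 36, Q = 2983.
dQ/dP = −4P = -144.
ε = (dQ/dP)(P/Q) = (-144)(36/2983).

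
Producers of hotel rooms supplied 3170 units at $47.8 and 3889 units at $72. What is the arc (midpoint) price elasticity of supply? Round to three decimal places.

ΔQ = 3889 − 3170 = 719; ΔP = 72 − 47.8 = 24.2.
Midpoints: P̄ = 59.90, Q̄ = 3529.5.
ε_s = (ΔQ/ΔP)(P̄/Q̄) = (719/24.2)(59.90/3529.5).

0.504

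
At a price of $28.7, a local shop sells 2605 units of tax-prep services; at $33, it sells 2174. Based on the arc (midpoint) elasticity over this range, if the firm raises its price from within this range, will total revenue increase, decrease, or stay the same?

decrease

Arc ε = (-431/4.3)(30.85/2389.5) ≈ -1.294.
|ε| = 1.29 > 1, so demand is elastic. A price rise therefore reduces total revenue.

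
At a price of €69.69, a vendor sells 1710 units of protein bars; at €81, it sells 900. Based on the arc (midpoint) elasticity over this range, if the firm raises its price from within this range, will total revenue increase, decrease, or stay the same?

decrease

Arc ε = (-810/11.31)(75.34/1305.0) ≈ -4.135.
|ε| = 4.13 > 1, so demand is elastic. A price rise therefore reduces total revenue.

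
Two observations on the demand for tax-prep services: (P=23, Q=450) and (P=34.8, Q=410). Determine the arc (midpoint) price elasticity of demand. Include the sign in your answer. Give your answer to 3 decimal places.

-0.228

ΔQ = 410 − 450 = -40; ΔP = 34.8 − 23 = 11.8.
Midpoints: P̄ = 28.90, Q̄ = 430.0.
ε = (ΔQ/ΔP)(P̄/Q̄) = (-40/11.8)(28.90/430.0).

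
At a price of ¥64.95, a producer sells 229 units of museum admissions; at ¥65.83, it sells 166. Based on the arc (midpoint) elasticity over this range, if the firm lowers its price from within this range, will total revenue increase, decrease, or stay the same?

Arc ε = (-63/0.88)(65.39/197.5) ≈ -23.703.
|ε| = 23.70 > 1, so demand is elastic. A price cut therefore raises total revenue.

increase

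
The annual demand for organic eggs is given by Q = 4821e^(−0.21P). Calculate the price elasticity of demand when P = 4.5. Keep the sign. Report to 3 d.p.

-0.945

At P = 4.5, Q = 1873.824.
dQ/dP = −0.21·4821e^(−0.21P) = −0.21Q = -393.503.
ε = (dQ/dP)(P/Q) = (-393.503)(4.5/1873.824).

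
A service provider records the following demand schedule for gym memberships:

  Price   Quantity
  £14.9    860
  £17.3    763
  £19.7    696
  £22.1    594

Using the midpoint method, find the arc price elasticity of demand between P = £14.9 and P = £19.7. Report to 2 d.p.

-0.76

At P = 14.9, Q = 860; at P = 19.7, Q = 696.
ΔQ = -164, ΔP = 4.8. Midpoints: P̄ = 17.30, Q̄ = 778.0.
ε = (ΔQ/ΔP)(P̄/Q̄) = (-164/4.8)(17.30/778.0).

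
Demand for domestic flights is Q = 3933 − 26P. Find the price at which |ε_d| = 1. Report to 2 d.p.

75.63

For linear demand Q = a − bP, ε = −bP/(a − bP). |ε| = 1 when bP = a − bP, i.e. P = a/(2b).
P = 3933/(2·26) = 3933/52 = 75.6346.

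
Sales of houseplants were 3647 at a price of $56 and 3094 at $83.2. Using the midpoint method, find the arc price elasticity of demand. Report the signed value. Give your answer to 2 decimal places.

-0.42

ΔQ = 3094 − 3647 = -553; ΔP = 83.2 − 56 = 27.2.
Midpoints: P̄ = 69.60, Q̄ = 3370.5.
ε = (ΔQ/ΔP)(P̄/Q̄) = (-553/27.2)(69.60/3370.5).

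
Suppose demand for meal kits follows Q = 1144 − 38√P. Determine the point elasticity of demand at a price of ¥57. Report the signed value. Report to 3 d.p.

At P = 57, Q = 857.106.
dQ/dP = −38/(2√P) = -2.517.
ε = (dQ/dP)(P/Q) = (-2.517)(57/857.106).
|ε| < 1, so demand is inelastic at this price.

-0.167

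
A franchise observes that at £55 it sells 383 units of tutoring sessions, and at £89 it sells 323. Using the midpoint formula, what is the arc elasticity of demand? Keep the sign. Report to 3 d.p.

-0.360

ΔQ = 323 − 383 = -60; ΔP = 89 − 55 = 34.
Midpoints: P̄ = 72.00, Q̄ = 353.0.
ε = (ΔQ/ΔP)(P̄/Q̄) = (-60/34)(72.00/353.0).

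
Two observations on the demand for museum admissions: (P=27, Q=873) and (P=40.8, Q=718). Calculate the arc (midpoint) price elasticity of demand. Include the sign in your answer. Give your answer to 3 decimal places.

-0.479

ΔQ = 718 − 873 = -155; ΔP = 40.8 − 27 = 13.8.
Midpoints: P̄ = 33.90, Q̄ = 795.5.
ε = (ΔQ/ΔP)(P̄/Q̄) = (-155/13.8)(33.90/795.5).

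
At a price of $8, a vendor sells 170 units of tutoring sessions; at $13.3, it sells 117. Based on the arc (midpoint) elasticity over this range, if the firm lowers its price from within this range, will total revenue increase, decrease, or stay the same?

decrease

Arc ε = (-53/5.3)(10.65/143.5) ≈ -0.742.
|ε| = 0.74 < 1, so demand is inelastic. A price cut therefore reduces total revenue.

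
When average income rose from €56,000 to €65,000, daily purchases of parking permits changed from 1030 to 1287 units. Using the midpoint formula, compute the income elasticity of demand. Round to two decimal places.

1.49

ΔQ = 257, ΔI = 9000. Midpoints: Ī = 60,500, Q̄ = 1158.5.
ε_I = (ΔQ/ΔI)(Ī/Q̄) = (257/9000)(60500/1158.5).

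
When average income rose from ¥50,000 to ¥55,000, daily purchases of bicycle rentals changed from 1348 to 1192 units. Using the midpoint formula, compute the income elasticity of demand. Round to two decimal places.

-1.29

ΔQ = -156, ΔI = 5000. Midpoints: Ī = 52,500, Q̄ = 1270.0.
ε_I = (ΔQ/ΔI)(Ī/Q̄) = (-156/5000)(52500/1270.0).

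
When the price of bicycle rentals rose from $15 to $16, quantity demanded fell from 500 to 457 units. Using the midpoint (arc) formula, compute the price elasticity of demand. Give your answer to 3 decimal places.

ΔQ = 457 − 500 = -43; ΔP = 16 − 15 = 1.
Midpoints: P̄ = 15.50, Q̄ = 478.5.
ε = (ΔQ/ΔP)(P̄/Q̄) = (-43/1)(15.50/478.5).

-1.393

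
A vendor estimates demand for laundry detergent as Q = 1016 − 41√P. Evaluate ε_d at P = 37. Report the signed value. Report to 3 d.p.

-0.163

At P = 37, Q = 766.607.
dQ/dP = −41/(2√P) = -3.370.
ε = (dQ/dP)(P/Q) = (-3.370)(37/766.607).
|ε| < 1, so demand is inelastic at this price.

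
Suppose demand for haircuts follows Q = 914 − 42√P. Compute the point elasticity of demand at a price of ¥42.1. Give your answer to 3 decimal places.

-0.212

At P = 42.1, Q = 641.485.
dQ/dP = −42/(2√P) = -3.237.
ε = (dQ/dP)(P/Q) = (-3.237)(42.1/641.485).
|ε| < 1, so demand is inelastic at this price.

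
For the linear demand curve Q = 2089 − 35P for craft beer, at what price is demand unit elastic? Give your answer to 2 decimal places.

29.84

For linear demand Q = a − bP, ε = −bP/(a − bP). |ε| = 1 when bP = a − bP, i.e. P = a/(2b).
P = 2089/(2·35) = 2089/70 = 29.8429.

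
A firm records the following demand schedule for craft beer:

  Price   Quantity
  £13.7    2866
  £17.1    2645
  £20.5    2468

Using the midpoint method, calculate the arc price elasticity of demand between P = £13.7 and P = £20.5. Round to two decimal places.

At P = 13.7, Q = 2866; at P = 20.5, Q = 2468.
ΔQ = -398, ΔP = 6.8. Midpoints: P̄ = 17.10, Q̄ = 2667.0.
ε = (ΔQ/ΔP)(P̄/Q̄) = (-398/6.8)(17.10/2667.0).

-0.38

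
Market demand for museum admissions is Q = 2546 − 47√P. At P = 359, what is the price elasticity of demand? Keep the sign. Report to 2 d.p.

-0.27

At P = 359, Q = 1655.477.
dQ/dP = −47/(2√P) = -1.240.
ε = (dQ/dP)(P/Q) = (-1.240)(359/1655.477).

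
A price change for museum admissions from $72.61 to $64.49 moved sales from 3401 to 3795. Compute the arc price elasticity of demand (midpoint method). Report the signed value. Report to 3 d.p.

-0.924

ΔQ = 3795 − 3401 = 394; ΔP = 64.49 − 72.61 = -8.12.
Midpoints: P̄ = 68.55, Q̄ = 3598.0.
ε = (ΔQ/ΔP)(P̄/Q̄) = (394/-8.12)(68.55/3598.0).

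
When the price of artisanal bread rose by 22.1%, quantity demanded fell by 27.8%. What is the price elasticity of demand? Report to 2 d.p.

-1.26

ε = %ΔQ / %ΔP = (-27.8)/(22.1) = -1.258.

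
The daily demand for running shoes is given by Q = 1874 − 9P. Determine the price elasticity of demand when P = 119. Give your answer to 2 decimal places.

-1.33

At P = 119, Q = 803.
dQ/dP = −9.
ε = (dQ/dP)(P/Q) = (-9)(119/803).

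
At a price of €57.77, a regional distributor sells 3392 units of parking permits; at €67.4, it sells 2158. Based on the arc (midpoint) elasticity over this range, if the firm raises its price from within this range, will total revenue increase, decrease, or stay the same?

decrease

Arc ε = (-1234/9.63)(62.59/2775.0) ≈ -2.890.
|ε| = 2.89 > 1, so demand is elastic. A price rise therefore reduces total revenue.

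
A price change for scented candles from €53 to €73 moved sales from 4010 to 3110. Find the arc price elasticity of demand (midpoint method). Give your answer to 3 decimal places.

ΔQ = 3110 − 4010 = -900; ΔP = 73 − 53 = 20.
Midpoints: P̄ = 63.00, Q̄ = 3560.0.
ε = (ΔQ/ΔP)(P̄/Q̄) = (-900/20)(63.00/3560.0).

-0.796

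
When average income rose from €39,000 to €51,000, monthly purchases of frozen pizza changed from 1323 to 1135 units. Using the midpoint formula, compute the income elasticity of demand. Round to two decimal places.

-0.57

ΔQ = -188, ΔI = 12000. Midpoints: Ī = 45,000, Q̄ = 1229.0.
ε_I = (ΔQ/ΔI)(Ī/Q̄) = (-188/12000)(45000/1229.0).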